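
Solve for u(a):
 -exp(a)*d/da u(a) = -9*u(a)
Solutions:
 u(a) = C1*exp(-9*exp(-a))


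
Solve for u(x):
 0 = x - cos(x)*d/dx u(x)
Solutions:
 u(x) = C1 + Integral(x/cos(x), x)


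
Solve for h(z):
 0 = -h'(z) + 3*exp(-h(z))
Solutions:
 h(z) = log(C1 + 3*z)


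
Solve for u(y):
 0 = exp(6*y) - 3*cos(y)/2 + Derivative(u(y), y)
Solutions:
 u(y) = C1 - exp(6*y)/6 + 3*sin(y)/2


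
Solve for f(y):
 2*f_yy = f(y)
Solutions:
 f(y) = C1*exp(-sqrt(2)*y/2) + C2*exp(sqrt(2)*y/2)


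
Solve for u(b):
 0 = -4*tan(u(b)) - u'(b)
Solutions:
 u(b) = pi - asin(C1*exp(-4*b))
 u(b) = asin(C1*exp(-4*b))


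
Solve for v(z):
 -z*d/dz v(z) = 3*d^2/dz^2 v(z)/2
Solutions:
 v(z) = C1 + C2*erf(sqrt(3)*z/3)


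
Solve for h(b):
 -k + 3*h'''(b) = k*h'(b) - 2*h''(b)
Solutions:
 h(b) = C1 + C2*exp(b*(sqrt(3*k + 1) - 1)/3) + C3*exp(-b*(sqrt(3*k + 1) + 1)/3) - b


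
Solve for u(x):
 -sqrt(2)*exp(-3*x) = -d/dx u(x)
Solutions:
 u(x) = C1 - sqrt(2)*exp(-3*x)/3


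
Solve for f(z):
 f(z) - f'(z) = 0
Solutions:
 f(z) = C1*exp(z)


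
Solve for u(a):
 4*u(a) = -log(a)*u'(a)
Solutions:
 u(a) = C1*exp(-4*li(a))


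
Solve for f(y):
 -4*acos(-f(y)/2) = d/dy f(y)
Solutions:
 Integral(1/acos(-_y/2), (_y, f(y))) = C1 - 4*y


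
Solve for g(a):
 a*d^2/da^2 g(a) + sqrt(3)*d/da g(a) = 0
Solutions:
 g(a) = C1 + C2*a^(1 - sqrt(3))


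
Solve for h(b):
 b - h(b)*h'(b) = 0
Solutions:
 h(b) = -sqrt(C1 + b^2)
 h(b) = sqrt(C1 + b^2)


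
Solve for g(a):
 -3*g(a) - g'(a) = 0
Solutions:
 g(a) = C1*exp(-3*a)


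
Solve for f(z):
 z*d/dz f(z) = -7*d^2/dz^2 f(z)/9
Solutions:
 f(z) = C1 + C2*erf(3*sqrt(14)*z/14)


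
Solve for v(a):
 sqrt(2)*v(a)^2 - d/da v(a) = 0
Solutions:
 v(a) = -1/(C1 + sqrt(2)*a)


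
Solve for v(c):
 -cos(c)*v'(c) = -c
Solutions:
 v(c) = C1 + Integral(c/cos(c), c)


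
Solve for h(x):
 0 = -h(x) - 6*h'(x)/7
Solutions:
 h(x) = C1*exp(-7*x/6)


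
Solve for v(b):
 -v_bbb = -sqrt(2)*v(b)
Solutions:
 v(b) = C3*exp(2^(1/6)*b) + (C1*sin(2^(1/6)*sqrt(3)*b/2) + C2*cos(2^(1/6)*sqrt(3)*b/2))*exp(-2^(1/6)*b/2)


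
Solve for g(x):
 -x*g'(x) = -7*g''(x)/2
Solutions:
 g(x) = C1 + C2*erfi(sqrt(7)*x/7)


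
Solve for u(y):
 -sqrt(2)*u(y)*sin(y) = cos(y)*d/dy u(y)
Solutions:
 u(y) = C1*cos(y)^(sqrt(2))


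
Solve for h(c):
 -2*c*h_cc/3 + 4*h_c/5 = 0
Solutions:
 h(c) = C1 + C2*c^(11/5)


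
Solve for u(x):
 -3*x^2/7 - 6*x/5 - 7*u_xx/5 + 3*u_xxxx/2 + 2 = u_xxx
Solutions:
 u(x) = C1 + C2*x + C3*exp(x*(5 - sqrt(235))/15) + C4*exp(x*(5 + sqrt(235))/15) - 5*x^4/196 - 24*x^3/343 + 2575*x^2/4802


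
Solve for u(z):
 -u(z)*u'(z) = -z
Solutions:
 u(z) = -sqrt(C1 + z^2)
 u(z) = sqrt(C1 + z^2)


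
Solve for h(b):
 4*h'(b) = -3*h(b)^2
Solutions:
 h(b) = 4/(C1 + 3*b)


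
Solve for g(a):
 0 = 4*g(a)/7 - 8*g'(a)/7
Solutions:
 g(a) = C1*exp(a/2)


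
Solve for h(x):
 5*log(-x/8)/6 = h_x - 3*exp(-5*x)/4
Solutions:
 h(x) = C1 + 5*x*log(-x)/6 + 5*x*(-3*log(2) - 1)/6 - 3*exp(-5*x)/20


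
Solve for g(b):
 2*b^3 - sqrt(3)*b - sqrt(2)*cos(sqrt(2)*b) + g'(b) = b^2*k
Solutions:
 g(b) = C1 - b^4/2 + b^3*k/3 + sqrt(3)*b^2/2 + sin(sqrt(2)*b)


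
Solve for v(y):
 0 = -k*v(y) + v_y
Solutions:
 v(y) = C1*exp(k*y)


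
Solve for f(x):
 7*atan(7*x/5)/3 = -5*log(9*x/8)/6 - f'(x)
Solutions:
 f(x) = C1 - 5*x*log(x)/6 - 7*x*atan(7*x/5)/3 - 5*x*log(3)/3 + 5*x/6 + 5*x*log(2)/2 + 5*log(49*x^2 + 25)/6


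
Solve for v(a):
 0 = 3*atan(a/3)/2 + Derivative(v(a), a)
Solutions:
 v(a) = C1 - 3*a*atan(a/3)/2 + 9*log(a^2 + 9)/4


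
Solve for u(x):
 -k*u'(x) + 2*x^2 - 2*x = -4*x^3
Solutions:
 u(x) = C1 + x^4/k + 2*x^3/(3*k) - x^2/k


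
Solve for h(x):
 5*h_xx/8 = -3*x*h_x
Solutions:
 h(x) = C1 + C2*erf(2*sqrt(15)*x/5)


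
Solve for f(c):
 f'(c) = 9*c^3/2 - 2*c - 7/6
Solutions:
 f(c) = C1 + 9*c^4/8 - c^2 - 7*c/6


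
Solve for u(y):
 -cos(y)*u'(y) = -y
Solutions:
 u(y) = C1 + Integral(y/cos(y), y)


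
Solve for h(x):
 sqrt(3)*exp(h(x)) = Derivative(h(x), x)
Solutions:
 h(x) = log(-1/(C1 + sqrt(3)*x))


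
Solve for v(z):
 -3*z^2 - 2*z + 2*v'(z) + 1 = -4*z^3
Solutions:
 v(z) = C1 - z^4/2 + z^3/2 + z^2/2 - z/2


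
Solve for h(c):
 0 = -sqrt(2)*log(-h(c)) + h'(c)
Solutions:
 -li(-h(c)) = C1 + sqrt(2)*c


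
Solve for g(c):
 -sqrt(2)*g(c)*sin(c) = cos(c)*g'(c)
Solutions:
 g(c) = C1*cos(c)^(sqrt(2))


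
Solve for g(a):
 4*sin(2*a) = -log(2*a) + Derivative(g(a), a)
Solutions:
 g(a) = C1 + a*log(a) - a + a*log(2) - 2*cos(2*a)


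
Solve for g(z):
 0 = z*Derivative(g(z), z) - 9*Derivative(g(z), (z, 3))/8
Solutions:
 g(z) = C1 + Integral(C2*airyai(2*3^(1/3)*z/3) + C3*airybi(2*3^(1/3)*z/3), z)


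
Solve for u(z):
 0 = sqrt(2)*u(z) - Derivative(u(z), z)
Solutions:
 u(z) = C1*exp(sqrt(2)*z)


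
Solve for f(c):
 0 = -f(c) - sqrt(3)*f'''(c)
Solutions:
 f(c) = C3*exp(-3^(5/6)*c/3) + (C1*sin(3^(1/3)*c/2) + C2*cos(3^(1/3)*c/2))*exp(3^(5/6)*c/6)


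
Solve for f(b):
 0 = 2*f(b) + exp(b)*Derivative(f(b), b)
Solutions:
 f(b) = C1*exp(2*exp(-b))


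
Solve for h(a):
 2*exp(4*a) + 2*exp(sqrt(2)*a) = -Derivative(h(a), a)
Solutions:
 h(a) = C1 - exp(4*a)/2 - sqrt(2)*exp(sqrt(2)*a)


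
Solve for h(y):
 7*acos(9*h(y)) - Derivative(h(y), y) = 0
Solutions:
 Integral(1/acos(9*_y), (_y, h(y))) = C1 + 7*y


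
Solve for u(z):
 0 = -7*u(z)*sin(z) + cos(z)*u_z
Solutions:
 u(z) = C1/cos(z)^7


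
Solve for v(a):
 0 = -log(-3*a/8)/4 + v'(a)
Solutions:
 v(a) = C1 + a*log(-a)/4 + a*(-3*log(2) - 1 + log(3))/4


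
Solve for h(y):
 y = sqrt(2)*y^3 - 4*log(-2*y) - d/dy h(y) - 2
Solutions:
 h(y) = C1 + sqrt(2)*y^4/4 - y^2/2 - 4*y*log(-y) + 2*y*(1 - 2*log(2))


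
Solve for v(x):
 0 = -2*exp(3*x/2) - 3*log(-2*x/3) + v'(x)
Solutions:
 v(x) = C1 + 3*x*log(-x) + 3*x*(-log(3) - 1 + log(2)) + 4*exp(3*x/2)/3


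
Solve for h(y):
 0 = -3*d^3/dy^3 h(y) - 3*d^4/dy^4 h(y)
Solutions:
 h(y) = C1 + C2*y + C3*y^2 + C4*exp(-y)


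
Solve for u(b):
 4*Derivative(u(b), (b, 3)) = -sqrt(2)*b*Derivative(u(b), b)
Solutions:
 u(b) = C1 + Integral(C2*airyai(-sqrt(2)*b/2) + C3*airybi(-sqrt(2)*b/2), b)


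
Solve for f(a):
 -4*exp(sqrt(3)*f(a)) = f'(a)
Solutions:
 f(a) = sqrt(3)*(2*log(1/(C1 + 4*a)) - log(3))/6


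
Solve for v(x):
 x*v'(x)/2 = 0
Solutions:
 v(x) = C1


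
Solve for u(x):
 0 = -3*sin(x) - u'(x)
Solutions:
 u(x) = C1 + 3*cos(x)


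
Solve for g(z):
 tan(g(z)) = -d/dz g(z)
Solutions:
 g(z) = pi - asin(C1*exp(-z))
 g(z) = asin(C1*exp(-z))


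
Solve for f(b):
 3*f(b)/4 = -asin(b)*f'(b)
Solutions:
 f(b) = C1*exp(-3*Integral(1/asin(b), b)/4)


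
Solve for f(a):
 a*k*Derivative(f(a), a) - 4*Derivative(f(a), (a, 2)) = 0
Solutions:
 f(a) = Piecewise((-sqrt(2)*sqrt(pi)*C1*erf(sqrt(2)*a*sqrt(-k)/4)/sqrt(-k) - C2, (k > 0) | (k < 0)), (-C1*a - C2, True))


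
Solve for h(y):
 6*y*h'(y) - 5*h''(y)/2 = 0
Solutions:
 h(y) = C1 + C2*erfi(sqrt(30)*y/5)


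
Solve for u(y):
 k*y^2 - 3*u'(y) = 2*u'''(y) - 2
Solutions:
 u(y) = C1 + C2*sin(sqrt(6)*y/2) + C3*cos(sqrt(6)*y/2) + k*y^3/9 - 4*k*y/9 + 2*y/3


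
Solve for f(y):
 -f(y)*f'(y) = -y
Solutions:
 f(y) = -sqrt(C1 + y^2)
 f(y) = sqrt(C1 + y^2)


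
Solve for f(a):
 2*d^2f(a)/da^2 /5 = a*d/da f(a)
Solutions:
 f(a) = C1 + C2*erfi(sqrt(5)*a/2)


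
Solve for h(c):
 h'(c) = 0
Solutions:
 h(c) = C1


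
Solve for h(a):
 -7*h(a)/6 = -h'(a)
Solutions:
 h(a) = C1*exp(7*a/6)


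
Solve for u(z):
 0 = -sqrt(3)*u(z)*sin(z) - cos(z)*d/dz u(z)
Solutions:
 u(z) = C1*cos(z)^(sqrt(3))


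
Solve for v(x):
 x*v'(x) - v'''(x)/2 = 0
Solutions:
 v(x) = C1 + Integral(C2*airyai(2^(1/3)*x) + C3*airybi(2^(1/3)*x), x)


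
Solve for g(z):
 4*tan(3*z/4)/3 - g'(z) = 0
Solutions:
 g(z) = C1 - 16*log(cos(3*z/4))/9


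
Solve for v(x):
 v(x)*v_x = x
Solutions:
 v(x) = -sqrt(C1 + x^2)
 v(x) = sqrt(C1 + x^2)


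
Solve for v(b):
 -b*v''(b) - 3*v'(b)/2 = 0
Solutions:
 v(b) = C1 + C2/sqrt(b)


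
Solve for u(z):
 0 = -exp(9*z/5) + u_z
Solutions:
 u(z) = C1 + 5*exp(9*z/5)/9


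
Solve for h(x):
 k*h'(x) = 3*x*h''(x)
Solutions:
 h(x) = C1 + x^(re(k)/3 + 1)*(C2*sin(log(x)*Abs(im(k))/3) + C3*cos(log(x)*im(k)/3))


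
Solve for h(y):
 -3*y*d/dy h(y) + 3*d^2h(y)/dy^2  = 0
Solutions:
 h(y) = C1 + C2*erfi(sqrt(2)*y/2)


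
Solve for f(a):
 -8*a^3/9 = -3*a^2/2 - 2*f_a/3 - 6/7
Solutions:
 f(a) = C1 + a^4/3 - 3*a^3/4 - 9*a/7


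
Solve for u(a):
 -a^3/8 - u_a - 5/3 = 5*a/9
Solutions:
 u(a) = C1 - a^4/32 - 5*a^2/18 - 5*a/3


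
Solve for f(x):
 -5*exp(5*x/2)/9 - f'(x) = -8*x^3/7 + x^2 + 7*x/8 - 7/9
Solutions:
 f(x) = C1 + 2*x^4/7 - x^3/3 - 7*x^2/16 + 7*x/9 - 2*exp(5*x/2)/9


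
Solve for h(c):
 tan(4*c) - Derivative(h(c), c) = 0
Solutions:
 h(c) = C1 - log(cos(4*c))/4


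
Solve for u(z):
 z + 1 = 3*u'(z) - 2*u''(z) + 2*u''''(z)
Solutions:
 u(z) = C1 + C2*exp(6^(1/3)*z*(2*6^(1/3)/(sqrt(681) + 27)^(1/3) + (sqrt(681) + 27)^(1/3))/12)*sin(2^(1/3)*3^(1/6)*z*(-3^(2/3)*(sqrt(681) + 27)^(1/3) + 6*2^(1/3)/(sqrt(681) + 27)^(1/3))/12) + C3*exp(6^(1/3)*z*(2*6^(1/3)/(sqrt(681) + 27)^(1/3) + (sqrt(681) + 27)^(1/3))/12)*cos(2^(1/3)*3^(1/6)*z*(-3^(2/3)*(sqrt(681) + 27)^(1/3) + 6*2^(1/3)/(sqrt(681) + 27)^(1/3))/12) + C4*exp(-6^(1/3)*z*(2*6^(1/3)/(sqrt(681) + 27)^(1/3) + (sqrt(681) + 27)^(1/3))/6) + z^2/6 + 5*z/9


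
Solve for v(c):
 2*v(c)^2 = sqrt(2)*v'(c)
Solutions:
 v(c) = -1/(C1 + sqrt(2)*c)


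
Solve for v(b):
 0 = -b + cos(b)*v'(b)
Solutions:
 v(b) = C1 + Integral(b/cos(b), b)


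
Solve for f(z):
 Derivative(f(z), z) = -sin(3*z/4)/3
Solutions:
 f(z) = C1 + 4*cos(3*z/4)/9


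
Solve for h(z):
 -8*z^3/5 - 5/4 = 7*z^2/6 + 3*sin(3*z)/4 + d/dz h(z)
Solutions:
 h(z) = C1 - 2*z^4/5 - 7*z^3/18 - 5*z/4 + cos(3*z)/4


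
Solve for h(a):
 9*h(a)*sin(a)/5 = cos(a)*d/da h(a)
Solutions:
 h(a) = C1/cos(a)^(9/5)


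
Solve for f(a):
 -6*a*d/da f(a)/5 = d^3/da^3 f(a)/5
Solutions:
 f(a) = C1 + Integral(C2*airyai(-6^(1/3)*a) + C3*airybi(-6^(1/3)*a), a)


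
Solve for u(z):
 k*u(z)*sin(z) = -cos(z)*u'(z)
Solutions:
 u(z) = C1*exp(k*log(cos(z)))


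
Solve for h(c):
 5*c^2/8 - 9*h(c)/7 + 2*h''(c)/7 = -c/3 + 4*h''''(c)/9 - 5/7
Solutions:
 h(c) = 35*c^2/72 + 7*c/27 + (C1*sin(3*sqrt(2)*7^(3/4)*c*sin(atan(3*sqrt(3))/2)/14) + C2*cos(3*sqrt(2)*7^(3/4)*c*sin(atan(3*sqrt(3))/2)/14))*exp(-3*sqrt(2)*7^(3/4)*c*cos(atan(3*sqrt(3))/2)/14) + (C3*sin(3*sqrt(2)*7^(3/4)*c*sin(atan(3*sqrt(3))/2)/14) + C4*cos(3*sqrt(2)*7^(3/4)*c*sin(atan(3*sqrt(3))/2)/14))*exp(3*sqrt(2)*7^(3/4)*c*cos(atan(3*sqrt(3))/2)/14) + 125/162


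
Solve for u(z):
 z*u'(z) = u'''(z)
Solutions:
 u(z) = C1 + Integral(C2*airyai(z) + C3*airybi(z), z)


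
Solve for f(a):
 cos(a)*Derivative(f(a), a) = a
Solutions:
 f(a) = C1 + Integral(a/cos(a), a)


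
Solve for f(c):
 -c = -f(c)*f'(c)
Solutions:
 f(c) = -sqrt(C1 + c^2)
 f(c) = sqrt(C1 + c^2)


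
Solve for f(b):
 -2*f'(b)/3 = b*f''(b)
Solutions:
 f(b) = C1 + C2*b^(1/3)


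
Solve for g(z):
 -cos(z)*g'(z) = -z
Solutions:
 g(z) = C1 + Integral(z/cos(z), z)


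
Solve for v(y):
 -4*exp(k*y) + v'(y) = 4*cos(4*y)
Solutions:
 v(y) = C1 + sin(4*y) + 4*exp(k*y)/k


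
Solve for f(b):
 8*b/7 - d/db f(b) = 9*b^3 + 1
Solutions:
 f(b) = C1 - 9*b^4/4 + 4*b^2/7 - b


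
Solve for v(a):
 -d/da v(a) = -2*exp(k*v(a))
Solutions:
 v(a) = Piecewise((log(-1/(C1*k + 2*a*k))/k, Ne(k, 0)), (nan, True))
 v(a) = Piecewise((C1 + 2*a, Eq(k, 0)), (nan, True))


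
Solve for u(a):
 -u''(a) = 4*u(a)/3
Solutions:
 u(a) = C1*sin(2*sqrt(3)*a/3) + C2*cos(2*sqrt(3)*a/3)


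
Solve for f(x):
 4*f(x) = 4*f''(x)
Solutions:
 f(x) = C1*exp(-x) + C2*exp(x)


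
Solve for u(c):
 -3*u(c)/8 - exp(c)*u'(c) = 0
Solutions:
 u(c) = C1*exp(3*exp(-c)/8)


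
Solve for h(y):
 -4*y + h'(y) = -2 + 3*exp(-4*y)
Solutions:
 h(y) = C1 + 2*y^2 - 2*y - 3*exp(-4*y)/4


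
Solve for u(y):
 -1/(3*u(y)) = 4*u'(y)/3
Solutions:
 u(y) = -sqrt(C1 - 2*y)/2
 u(y) = sqrt(C1 - 2*y)/2


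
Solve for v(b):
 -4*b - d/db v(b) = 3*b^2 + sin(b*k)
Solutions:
 v(b) = C1 - b^3 - 2*b^2 + cos(b*k)/k


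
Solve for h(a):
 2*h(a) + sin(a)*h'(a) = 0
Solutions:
 h(a) = C1*(cos(a) + 1)/(cos(a) - 1)


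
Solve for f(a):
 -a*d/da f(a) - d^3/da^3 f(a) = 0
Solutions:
 f(a) = C1 + Integral(C2*airyai(-a) + C3*airybi(-a), a)


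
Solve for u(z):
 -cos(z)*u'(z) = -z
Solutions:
 u(z) = C1 + Integral(z/cos(z), z)


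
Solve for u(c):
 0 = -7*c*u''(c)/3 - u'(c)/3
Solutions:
 u(c) = C1 + C2*c^(6/7)


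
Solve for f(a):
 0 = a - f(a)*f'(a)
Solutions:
 f(a) = -sqrt(C1 + a^2)
 f(a) = sqrt(C1 + a^2)


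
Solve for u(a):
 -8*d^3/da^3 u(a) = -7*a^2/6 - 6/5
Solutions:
 u(a) = C1 + C2*a + C3*a^2 + 7*a^5/2880 + a^3/40


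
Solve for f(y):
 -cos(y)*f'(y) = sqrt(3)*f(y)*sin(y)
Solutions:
 f(y) = C1*cos(y)^(sqrt(3))


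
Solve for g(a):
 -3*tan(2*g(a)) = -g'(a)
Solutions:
 g(a) = -asin(C1*exp(6*a))/2 + pi/2
 g(a) = asin(C1*exp(6*a))/2


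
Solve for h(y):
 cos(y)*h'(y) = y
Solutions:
 h(y) = C1 + Integral(y/cos(y), y)


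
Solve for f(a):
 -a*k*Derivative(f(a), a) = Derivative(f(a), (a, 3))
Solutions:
 f(a) = C1 + Integral(C2*airyai(a*(-k)^(1/3)) + C3*airybi(a*(-k)^(1/3)), a)


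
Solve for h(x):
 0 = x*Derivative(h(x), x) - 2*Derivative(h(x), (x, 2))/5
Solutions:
 h(x) = C1 + C2*erfi(sqrt(5)*x/2)


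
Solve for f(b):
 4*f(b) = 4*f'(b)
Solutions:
 f(b) = C1*exp(b)


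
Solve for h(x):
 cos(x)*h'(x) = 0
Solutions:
 h(x) = C1


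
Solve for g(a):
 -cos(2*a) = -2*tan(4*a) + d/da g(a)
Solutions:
 g(a) = C1 - log(cos(4*a))/2 - sin(2*a)/2


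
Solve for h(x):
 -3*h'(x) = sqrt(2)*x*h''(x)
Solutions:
 h(x) = C1 + C2*x^(1 - 3*sqrt(2)/2)


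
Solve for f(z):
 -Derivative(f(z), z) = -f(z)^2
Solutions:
 f(z) = -1/(C1 + z)


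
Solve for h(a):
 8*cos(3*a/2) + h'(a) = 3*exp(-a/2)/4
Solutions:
 h(a) = C1 - 16*sin(3*a/2)/3 - 3*exp(-a/2)/2


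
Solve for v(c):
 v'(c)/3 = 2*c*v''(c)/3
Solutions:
 v(c) = C1 + C2*c^(3/2)


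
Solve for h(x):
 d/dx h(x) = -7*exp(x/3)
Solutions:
 h(x) = C1 - 21*exp(x/3)


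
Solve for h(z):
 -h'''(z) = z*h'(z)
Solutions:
 h(z) = C1 + Integral(C2*airyai(-z) + C3*airybi(-z), z)


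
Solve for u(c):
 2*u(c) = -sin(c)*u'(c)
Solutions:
 u(c) = C1*(cos(c) + 1)/(cos(c) - 1)


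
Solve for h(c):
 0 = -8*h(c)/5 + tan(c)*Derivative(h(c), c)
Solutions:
 h(c) = C1*sin(c)^(8/5)


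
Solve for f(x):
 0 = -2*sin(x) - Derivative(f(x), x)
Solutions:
 f(x) = C1 + 2*cos(x)


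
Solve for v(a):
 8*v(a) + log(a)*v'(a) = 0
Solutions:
 v(a) = C1*exp(-8*li(a))


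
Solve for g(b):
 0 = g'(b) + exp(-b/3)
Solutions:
 g(b) = C1 + 3*exp(-b/3)


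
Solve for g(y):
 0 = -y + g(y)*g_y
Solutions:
 g(y) = -sqrt(C1 + y^2)
 g(y) = sqrt(C1 + y^2)


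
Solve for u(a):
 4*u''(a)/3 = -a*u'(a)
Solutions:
 u(a) = C1 + C2*erf(sqrt(6)*a/4)


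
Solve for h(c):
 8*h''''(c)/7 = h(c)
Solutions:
 h(c) = C1*exp(-14^(1/4)*c/2) + C2*exp(14^(1/4)*c/2) + C3*sin(14^(1/4)*c/2) + C4*cos(14^(1/4)*c/2)


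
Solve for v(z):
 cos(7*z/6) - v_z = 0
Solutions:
 v(z) = C1 + 6*sin(7*z/6)/7


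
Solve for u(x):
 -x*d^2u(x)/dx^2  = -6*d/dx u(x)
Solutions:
 u(x) = C1 + C2*x^7


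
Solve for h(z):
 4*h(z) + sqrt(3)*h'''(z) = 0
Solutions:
 h(z) = C3*exp(-2^(2/3)*3^(5/6)*z/3) + (C1*sin(2^(2/3)*3^(1/3)*z/2) + C2*cos(2^(2/3)*3^(1/3)*z/2))*exp(2^(2/3)*3^(5/6)*z/6)


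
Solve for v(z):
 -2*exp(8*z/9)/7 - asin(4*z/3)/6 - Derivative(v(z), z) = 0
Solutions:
 v(z) = C1 - z*asin(4*z/3)/6 - sqrt(9 - 16*z^2)/24 - 9*exp(8*z/9)/28


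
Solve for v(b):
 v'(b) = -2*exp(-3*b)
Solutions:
 v(b) = C1 + 2*exp(-3*b)/3


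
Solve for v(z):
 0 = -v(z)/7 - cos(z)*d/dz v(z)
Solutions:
 v(z) = C1*(sin(z) - 1)^(1/14)/(sin(z) + 1)^(1/14)


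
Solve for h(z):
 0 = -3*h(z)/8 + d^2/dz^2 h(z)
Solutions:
 h(z) = C1*exp(-sqrt(6)*z/4) + C2*exp(sqrt(6)*z/4)


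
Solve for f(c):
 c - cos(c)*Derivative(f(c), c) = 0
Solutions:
 f(c) = C1 + Integral(c/cos(c), c)


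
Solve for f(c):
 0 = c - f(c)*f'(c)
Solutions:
 f(c) = -sqrt(C1 + c^2)
 f(c) = sqrt(C1 + c^2)


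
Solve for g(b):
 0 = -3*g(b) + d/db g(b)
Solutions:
 g(b) = C1*exp(3*b)


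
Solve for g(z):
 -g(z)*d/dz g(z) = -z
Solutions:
 g(z) = -sqrt(C1 + z^2)
 g(z) = sqrt(C1 + z^2)


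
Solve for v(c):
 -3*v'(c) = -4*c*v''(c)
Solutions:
 v(c) = C1 + C2*c^(7/4)


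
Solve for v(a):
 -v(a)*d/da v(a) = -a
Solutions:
 v(a) = -sqrt(C1 + a^2)
 v(a) = sqrt(C1 + a^2)


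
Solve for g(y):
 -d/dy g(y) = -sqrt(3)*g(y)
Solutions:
 g(y) = C1*exp(sqrt(3)*y)


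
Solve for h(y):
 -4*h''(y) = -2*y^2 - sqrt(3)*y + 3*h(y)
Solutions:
 h(y) = C1*sin(sqrt(3)*y/2) + C2*cos(sqrt(3)*y/2) + 2*y^2/3 + sqrt(3)*y/3 - 16/9


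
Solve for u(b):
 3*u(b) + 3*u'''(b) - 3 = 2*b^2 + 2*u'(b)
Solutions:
 u(b) = C1*exp(2^(1/3)*b*(4/(sqrt(697) + 27)^(1/3) + 2^(1/3)*(sqrt(697) + 27)^(1/3))/12)*sin(2^(1/3)*sqrt(3)*b*(-2^(1/3)*(sqrt(697) + 27)^(1/3) + 4/(sqrt(697) + 27)^(1/3))/12) + C2*exp(2^(1/3)*b*(4/(sqrt(697) + 27)^(1/3) + 2^(1/3)*(sqrt(697) + 27)^(1/3))/12)*cos(2^(1/3)*sqrt(3)*b*(-2^(1/3)*(sqrt(697) + 27)^(1/3) + 4/(sqrt(697) + 27)^(1/3))/12) + C3*exp(-2^(1/3)*b*(4/(sqrt(697) + 27)^(1/3) + 2^(1/3)*(sqrt(697) + 27)^(1/3))/6) + 2*b^2/3 + 8*b/9 + 43/27


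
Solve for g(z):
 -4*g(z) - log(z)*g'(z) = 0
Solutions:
 g(z) = C1*exp(-4*li(z))


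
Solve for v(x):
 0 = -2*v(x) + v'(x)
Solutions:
 v(x) = C1*exp(2*x)


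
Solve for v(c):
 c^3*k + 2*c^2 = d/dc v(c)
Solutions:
 v(c) = C1 + c^4*k/4 + 2*c^3/3


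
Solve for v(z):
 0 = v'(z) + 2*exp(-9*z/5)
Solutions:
 v(z) = C1 + 10*exp(-9*z/5)/9


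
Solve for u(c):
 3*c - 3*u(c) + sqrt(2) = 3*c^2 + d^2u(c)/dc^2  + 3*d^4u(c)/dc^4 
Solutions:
 u(c) = -c^2 + c + (C1*sin(c*cos(atan(sqrt(35))/2)) + C2*cos(c*cos(atan(sqrt(35))/2)))*exp(-c*sin(atan(sqrt(35))/2)) + (C3*sin(c*cos(atan(sqrt(35))/2)) + C4*cos(c*cos(atan(sqrt(35))/2)))*exp(c*sin(atan(sqrt(35))/2)) + sqrt(2)/3 + 2/3


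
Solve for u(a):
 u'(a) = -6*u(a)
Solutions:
 u(a) = C1*exp(-6*a)


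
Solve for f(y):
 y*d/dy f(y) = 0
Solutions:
 f(y) = C1


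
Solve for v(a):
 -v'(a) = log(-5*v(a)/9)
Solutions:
 Integral(1/(log(-_y) - 2*log(3) + log(5)), (_y, v(a))) = C1 - a


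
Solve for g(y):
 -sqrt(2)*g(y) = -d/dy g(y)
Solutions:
 g(y) = C1*exp(sqrt(2)*y)


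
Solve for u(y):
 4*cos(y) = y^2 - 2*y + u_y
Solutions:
 u(y) = C1 - y^3/3 + y^2 + 4*sin(y)


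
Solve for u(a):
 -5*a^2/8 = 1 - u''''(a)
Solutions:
 u(a) = C1 + C2*a + C3*a^2 + C4*a^3 + a^6/576 + a^4/24


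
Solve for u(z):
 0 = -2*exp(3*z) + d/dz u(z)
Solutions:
 u(z) = C1 + 2*exp(3*z)/3


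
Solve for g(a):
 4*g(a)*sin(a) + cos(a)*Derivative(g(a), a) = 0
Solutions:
 g(a) = C1*cos(a)^4


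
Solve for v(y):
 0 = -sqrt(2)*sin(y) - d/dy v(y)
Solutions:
 v(y) = C1 + sqrt(2)*cos(y)


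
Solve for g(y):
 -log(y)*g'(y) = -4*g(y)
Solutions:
 g(y) = C1*exp(4*li(y))


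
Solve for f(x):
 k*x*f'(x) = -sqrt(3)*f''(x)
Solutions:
 f(x) = Piecewise((-sqrt(2)*3^(1/4)*sqrt(pi)*C1*erf(sqrt(2)*3^(3/4)*sqrt(k)*x/6)/(2*sqrt(k)) - C2, (k > 0) | (k < 0)), (-C1*x - C2, True))


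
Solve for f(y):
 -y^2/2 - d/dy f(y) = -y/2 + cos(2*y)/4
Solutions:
 f(y) = C1 - y^3/6 + y^2/4 - sin(2*y)/8


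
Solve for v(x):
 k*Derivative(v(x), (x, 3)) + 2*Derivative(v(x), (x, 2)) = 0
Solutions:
 v(x) = C1 + C2*x + C3*exp(-2*x/k)


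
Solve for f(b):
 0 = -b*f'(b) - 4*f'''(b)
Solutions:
 f(b) = C1 + Integral(C2*airyai(-2^(1/3)*b/2) + C3*airybi(-2^(1/3)*b/2), b)


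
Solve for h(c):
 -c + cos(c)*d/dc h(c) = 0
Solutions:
 h(c) = C1 + Integral(c/cos(c), c)


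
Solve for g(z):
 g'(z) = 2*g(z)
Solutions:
 g(z) = C1*exp(2*z)


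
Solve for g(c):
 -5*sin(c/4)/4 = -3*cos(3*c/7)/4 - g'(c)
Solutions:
 g(c) = C1 - 7*sin(3*c/7)/4 - 5*cos(c/4)


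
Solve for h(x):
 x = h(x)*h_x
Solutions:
 h(x) = -sqrt(C1 + x^2)
 h(x) = sqrt(C1 + x^2)


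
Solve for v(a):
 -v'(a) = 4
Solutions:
 v(a) = C1 - 4*a


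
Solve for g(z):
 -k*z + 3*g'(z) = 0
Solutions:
 g(z) = C1 + k*z^2/6


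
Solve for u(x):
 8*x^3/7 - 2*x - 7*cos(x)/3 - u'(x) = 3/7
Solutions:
 u(x) = C1 + 2*x^4/7 - x^2 - 3*x/7 - 7*sin(x)/3


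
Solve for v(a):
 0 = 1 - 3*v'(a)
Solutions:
 v(a) = C1 + a/3


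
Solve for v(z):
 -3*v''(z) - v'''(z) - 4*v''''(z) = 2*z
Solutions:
 v(z) = C1 + C2*z - z^3/9 + z^2/9 + (C3*sin(sqrt(47)*z/8) + C4*cos(sqrt(47)*z/8))*exp(-z/8)


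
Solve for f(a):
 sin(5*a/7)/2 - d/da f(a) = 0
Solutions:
 f(a) = C1 - 7*cos(5*a/7)/10


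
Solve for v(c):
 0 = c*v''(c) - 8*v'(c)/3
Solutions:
 v(c) = C1 + C2*c^(11/3)


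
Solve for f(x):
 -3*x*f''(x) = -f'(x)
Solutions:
 f(x) = C1 + C2*x^(4/3)


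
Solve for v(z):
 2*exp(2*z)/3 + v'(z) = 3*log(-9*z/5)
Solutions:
 v(z) = C1 + 3*z*log(-z) + 3*z*(-log(5) - 1 + 2*log(3)) - exp(2*z)/3


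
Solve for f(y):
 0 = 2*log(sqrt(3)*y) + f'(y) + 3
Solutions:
 f(y) = C1 - 2*y*log(y) - y*log(3) - y


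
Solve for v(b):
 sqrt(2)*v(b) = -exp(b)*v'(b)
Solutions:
 v(b) = C1*exp(sqrt(2)*exp(-b))


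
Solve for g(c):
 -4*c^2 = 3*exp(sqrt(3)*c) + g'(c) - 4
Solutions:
 g(c) = C1 - 4*c^3/3 + 4*c - sqrt(3)*exp(sqrt(3)*c)


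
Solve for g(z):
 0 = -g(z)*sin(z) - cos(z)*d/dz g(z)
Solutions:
 g(z) = C1*cos(z)


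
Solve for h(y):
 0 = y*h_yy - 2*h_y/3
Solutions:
 h(y) = C1 + C2*y^(5/3)


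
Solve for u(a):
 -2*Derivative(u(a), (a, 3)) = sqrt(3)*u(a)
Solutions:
 u(a) = C3*exp(-2^(2/3)*3^(1/6)*a/2) + (C1*sin(6^(2/3)*a/4) + C2*cos(6^(2/3)*a/4))*exp(2^(2/3)*3^(1/6)*a/4)


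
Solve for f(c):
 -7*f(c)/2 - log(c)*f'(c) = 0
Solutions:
 f(c) = C1*exp(-7*li(c)/2)


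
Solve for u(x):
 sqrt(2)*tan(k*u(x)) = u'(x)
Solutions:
 u(x) = Piecewise((-asin(exp(C1*k + sqrt(2)*k*x))/k + pi/k, Ne(k, 0)), (nan, True))
 u(x) = Piecewise((asin(exp(C1*k + sqrt(2)*k*x))/k, Ne(k, 0)), (nan, True))


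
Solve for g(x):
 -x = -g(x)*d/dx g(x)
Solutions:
 g(x) = -sqrt(C1 + x^2)
 g(x) = sqrt(C1 + x^2)


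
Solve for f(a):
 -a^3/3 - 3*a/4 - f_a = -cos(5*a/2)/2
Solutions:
 f(a) = C1 - a^4/12 - 3*a^2/8 + sin(5*a/2)/5


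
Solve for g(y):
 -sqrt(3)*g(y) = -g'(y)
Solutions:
 g(y) = C1*exp(sqrt(3)*y)


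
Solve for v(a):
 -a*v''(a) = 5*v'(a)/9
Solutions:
 v(a) = C1 + C2*a^(4/9)


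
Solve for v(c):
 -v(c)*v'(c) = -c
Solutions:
 v(c) = -sqrt(C1 + c^2)
 v(c) = sqrt(C1 + c^2)


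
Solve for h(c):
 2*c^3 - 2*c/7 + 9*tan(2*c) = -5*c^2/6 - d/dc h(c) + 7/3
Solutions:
 h(c) = C1 - c^4/2 - 5*c^3/18 + c^2/7 + 7*c/3 + 9*log(cos(2*c))/2


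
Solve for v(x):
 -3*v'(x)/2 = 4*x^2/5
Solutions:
 v(x) = C1 - 8*x^3/45


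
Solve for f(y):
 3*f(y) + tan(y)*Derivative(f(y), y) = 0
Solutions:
 f(y) = C1/sin(y)^3


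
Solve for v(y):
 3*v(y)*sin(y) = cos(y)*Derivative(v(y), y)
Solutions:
 v(y) = C1/cos(y)^3


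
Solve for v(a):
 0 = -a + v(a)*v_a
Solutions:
 v(a) = -sqrt(C1 + a^2)
 v(a) = sqrt(C1 + a^2)


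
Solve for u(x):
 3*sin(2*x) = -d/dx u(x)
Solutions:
 u(x) = C1 + 3*cos(2*x)/2


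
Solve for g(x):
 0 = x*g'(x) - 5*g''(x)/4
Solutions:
 g(x) = C1 + C2*erfi(sqrt(10)*x/5)


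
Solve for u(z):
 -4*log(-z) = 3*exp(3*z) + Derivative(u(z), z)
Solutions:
 u(z) = C1 - 4*z*log(-z) + 4*z - exp(3*z)


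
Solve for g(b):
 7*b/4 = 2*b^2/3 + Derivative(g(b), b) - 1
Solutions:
 g(b) = C1 - 2*b^3/9 + 7*b^2/8 + b


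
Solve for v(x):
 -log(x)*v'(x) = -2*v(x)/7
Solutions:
 v(x) = C1*exp(2*li(x)/7)


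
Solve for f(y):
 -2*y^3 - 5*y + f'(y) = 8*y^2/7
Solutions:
 f(y) = C1 + y^4/2 + 8*y^3/21 + 5*y^2/2


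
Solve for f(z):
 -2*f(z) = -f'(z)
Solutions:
 f(z) = C1*exp(2*z)


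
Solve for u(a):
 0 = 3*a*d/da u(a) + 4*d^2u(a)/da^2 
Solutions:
 u(a) = C1 + C2*erf(sqrt(6)*a/4)


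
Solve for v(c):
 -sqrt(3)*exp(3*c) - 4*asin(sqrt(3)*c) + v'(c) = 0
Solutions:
 v(c) = C1 + 4*c*asin(sqrt(3)*c) + 4*sqrt(3)*sqrt(1 - 3*c^2)/3 + sqrt(3)*exp(3*c)/3


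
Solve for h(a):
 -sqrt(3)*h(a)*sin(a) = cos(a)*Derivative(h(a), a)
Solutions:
 h(a) = C1*cos(a)^(sqrt(3))


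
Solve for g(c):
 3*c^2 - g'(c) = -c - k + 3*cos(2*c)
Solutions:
 g(c) = C1 + c^3 + c^2/2 + c*k - 3*sin(2*c)/2


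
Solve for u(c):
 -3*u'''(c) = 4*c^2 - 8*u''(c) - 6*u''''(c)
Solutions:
 u(c) = C1 + C2*c + c^4/24 + c^3/16 - 39*c^2/128 + (C3*sin(sqrt(183)*c/12) + C4*cos(sqrt(183)*c/12))*exp(c/4)


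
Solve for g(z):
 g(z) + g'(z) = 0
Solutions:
 g(z) = C1*exp(-z)


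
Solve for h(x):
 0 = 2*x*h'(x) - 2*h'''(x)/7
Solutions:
 h(x) = C1 + Integral(C2*airyai(7^(1/3)*x) + C3*airybi(7^(1/3)*x), x)


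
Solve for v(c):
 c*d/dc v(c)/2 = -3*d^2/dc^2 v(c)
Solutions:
 v(c) = C1 + C2*erf(sqrt(3)*c/6)


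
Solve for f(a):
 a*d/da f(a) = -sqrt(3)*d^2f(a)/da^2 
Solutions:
 f(a) = C1 + C2*erf(sqrt(2)*3^(3/4)*a/6)


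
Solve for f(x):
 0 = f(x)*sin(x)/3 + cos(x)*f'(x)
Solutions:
 f(x) = C1*cos(x)^(1/3)


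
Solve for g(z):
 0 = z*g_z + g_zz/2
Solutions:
 g(z) = C1 + C2*erf(z)


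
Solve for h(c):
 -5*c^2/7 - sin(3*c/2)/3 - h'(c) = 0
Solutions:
 h(c) = C1 - 5*c^3/21 + 2*cos(3*c/2)/9


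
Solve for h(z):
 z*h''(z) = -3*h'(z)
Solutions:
 h(z) = C1 + C2/z^2


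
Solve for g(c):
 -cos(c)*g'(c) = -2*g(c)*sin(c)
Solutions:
 g(c) = C1/cos(c)^2


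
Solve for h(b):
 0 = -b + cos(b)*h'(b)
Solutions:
 h(b) = C1 + Integral(b/cos(b), b)


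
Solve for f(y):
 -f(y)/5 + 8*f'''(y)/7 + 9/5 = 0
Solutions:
 f(y) = C3*exp(5^(2/3)*7^(1/3)*y/10) + (C1*sin(sqrt(3)*5^(2/3)*7^(1/3)*y/20) + C2*cos(sqrt(3)*5^(2/3)*7^(1/3)*y/20))*exp(-5^(2/3)*7^(1/3)*y/20) + 9


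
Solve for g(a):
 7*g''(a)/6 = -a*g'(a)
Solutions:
 g(a) = C1 + C2*erf(sqrt(21)*a/7)


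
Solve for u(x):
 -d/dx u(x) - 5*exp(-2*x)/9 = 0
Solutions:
 u(x) = C1 + 5*exp(-2*x)/18


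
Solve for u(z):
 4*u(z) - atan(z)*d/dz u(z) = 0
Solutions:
 u(z) = C1*exp(4*Integral(1/atan(z), z))


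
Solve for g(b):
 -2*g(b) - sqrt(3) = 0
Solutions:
 g(b) = -sqrt(3)/2


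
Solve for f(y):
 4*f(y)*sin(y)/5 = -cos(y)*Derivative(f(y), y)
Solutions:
 f(y) = C1*cos(y)^(4/5)


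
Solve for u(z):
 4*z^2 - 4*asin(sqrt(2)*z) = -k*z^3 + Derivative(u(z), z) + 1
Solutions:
 u(z) = C1 + k*z^4/4 + 4*z^3/3 - 4*z*asin(sqrt(2)*z) - z - 2*sqrt(2)*sqrt(1 - 2*z^2)


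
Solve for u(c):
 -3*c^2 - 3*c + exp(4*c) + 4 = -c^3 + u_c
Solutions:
 u(c) = C1 + c^4/4 - c^3 - 3*c^2/2 + 4*c + exp(4*c)/4


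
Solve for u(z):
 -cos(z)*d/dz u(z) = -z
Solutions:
 u(z) = C1 + Integral(z/cos(z), z)


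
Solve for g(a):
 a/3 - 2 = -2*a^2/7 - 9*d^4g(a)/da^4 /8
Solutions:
 g(a) = C1 + C2*a + C3*a^2 + C4*a^3 - 2*a^6/2835 - a^5/405 + 2*a^4/27


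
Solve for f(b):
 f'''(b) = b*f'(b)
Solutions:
 f(b) = C1 + Integral(C2*airyai(b) + C3*airybi(b), b)


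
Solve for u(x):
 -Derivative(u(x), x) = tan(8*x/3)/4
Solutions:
 u(x) = C1 + 3*log(cos(8*x/3))/32


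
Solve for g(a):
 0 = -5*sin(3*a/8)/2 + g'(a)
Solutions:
 g(a) = C1 - 20*cos(3*a/8)/3


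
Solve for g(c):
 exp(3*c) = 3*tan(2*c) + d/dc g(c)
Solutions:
 g(c) = C1 + exp(3*c)/3 + 3*log(cos(2*c))/2


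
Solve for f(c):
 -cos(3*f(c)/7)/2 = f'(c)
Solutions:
 c/2 - 7*log(sin(3*f(c)/7) - 1)/6 + 7*log(sin(3*f(c)/7) + 1)/6 = C1


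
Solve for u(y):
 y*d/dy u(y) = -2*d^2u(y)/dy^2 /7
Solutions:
 u(y) = C1 + C2*erf(sqrt(7)*y/2)


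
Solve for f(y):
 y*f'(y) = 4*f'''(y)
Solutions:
 f(y) = C1 + Integral(C2*airyai(2^(1/3)*y/2) + C3*airybi(2^(1/3)*y/2), y)


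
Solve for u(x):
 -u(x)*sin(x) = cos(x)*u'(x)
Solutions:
 u(x) = C1*cos(x)


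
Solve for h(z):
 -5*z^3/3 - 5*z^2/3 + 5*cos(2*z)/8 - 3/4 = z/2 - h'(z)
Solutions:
 h(z) = C1 + 5*z^4/12 + 5*z^3/9 + z^2/4 + 3*z/4 - 5*sin(2*z)/16


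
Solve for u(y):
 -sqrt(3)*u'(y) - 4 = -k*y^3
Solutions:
 u(y) = C1 + sqrt(3)*k*y^4/12 - 4*sqrt(3)*y/3


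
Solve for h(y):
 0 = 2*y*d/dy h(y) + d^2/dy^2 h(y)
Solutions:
 h(y) = C1 + C2*erf(y)


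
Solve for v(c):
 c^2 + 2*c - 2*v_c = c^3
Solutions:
 v(c) = C1 - c^4/8 + c^3/6 + c^2/2


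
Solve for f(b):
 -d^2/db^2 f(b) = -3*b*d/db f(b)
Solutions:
 f(b) = C1 + C2*erfi(sqrt(6)*b/2)


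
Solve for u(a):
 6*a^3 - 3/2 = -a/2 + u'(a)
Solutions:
 u(a) = C1 + 3*a^4/2 + a^2/4 - 3*a/2


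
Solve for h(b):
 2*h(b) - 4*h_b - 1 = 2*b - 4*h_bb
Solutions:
 h(b) = b + (C1*sin(b/2) + C2*cos(b/2))*exp(b/2) + 5/2


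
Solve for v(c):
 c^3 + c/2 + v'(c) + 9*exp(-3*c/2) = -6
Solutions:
 v(c) = C1 - c^4/4 - c^2/4 - 6*c + 6*exp(-3*c/2)


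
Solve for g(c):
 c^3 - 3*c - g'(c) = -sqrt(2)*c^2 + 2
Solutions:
 g(c) = C1 + c^4/4 + sqrt(2)*c^3/3 - 3*c^2/2 - 2*c


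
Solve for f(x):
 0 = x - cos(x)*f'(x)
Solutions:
 f(x) = C1 + Integral(x/cos(x), x)


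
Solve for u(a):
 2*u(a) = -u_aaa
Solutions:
 u(a) = C3*exp(-2^(1/3)*a) + (C1*sin(2^(1/3)*sqrt(3)*a/2) + C2*cos(2^(1/3)*sqrt(3)*a/2))*exp(2^(1/3)*a/2)


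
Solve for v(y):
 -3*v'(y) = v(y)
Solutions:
 v(y) = C1*exp(-y/3)


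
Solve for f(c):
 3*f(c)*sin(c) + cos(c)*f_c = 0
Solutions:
 f(c) = C1*cos(c)^3


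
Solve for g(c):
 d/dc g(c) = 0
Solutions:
 g(c) = C1


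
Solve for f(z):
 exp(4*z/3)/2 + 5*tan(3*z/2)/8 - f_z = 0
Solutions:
 f(z) = C1 + 3*exp(4*z/3)/8 - 5*log(cos(3*z/2))/12


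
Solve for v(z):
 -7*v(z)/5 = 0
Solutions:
 v(z) = 0


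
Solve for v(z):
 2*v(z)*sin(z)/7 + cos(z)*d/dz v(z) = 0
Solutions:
 v(z) = C1*cos(z)^(2/7)


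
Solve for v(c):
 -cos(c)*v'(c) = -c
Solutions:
 v(c) = C1 + Integral(c/cos(c), c)


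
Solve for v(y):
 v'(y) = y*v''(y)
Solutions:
 v(y) = C1 + C2*y^2


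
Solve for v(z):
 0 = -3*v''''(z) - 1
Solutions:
 v(z) = C1 + C2*z + C3*z^2 + C4*z^3 - z^4/72


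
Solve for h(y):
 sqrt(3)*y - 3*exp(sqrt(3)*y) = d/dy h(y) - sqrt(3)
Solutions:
 h(y) = C1 + sqrt(3)*y^2/2 + sqrt(3)*y - sqrt(3)*exp(sqrt(3)*y)


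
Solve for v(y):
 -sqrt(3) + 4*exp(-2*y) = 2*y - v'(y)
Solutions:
 v(y) = C1 + y^2 + sqrt(3)*y + 2*exp(-2*y)


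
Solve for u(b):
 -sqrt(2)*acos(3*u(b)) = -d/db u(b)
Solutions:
 Integral(1/acos(3*_y), (_y, u(b))) = C1 + sqrt(2)*b


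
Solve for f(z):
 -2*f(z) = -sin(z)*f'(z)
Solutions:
 f(z) = C1*(cos(z) - 1)/(cos(z) + 1)


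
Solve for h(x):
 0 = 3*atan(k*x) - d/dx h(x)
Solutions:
 h(x) = C1 + 3*Piecewise((x*atan(k*x) - log(k^2*x^2 + 1)/(2*k), Ne(k, 0)), (0, True))


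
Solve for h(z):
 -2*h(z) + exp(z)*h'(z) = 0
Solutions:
 h(z) = C1*exp(-2*exp(-z))


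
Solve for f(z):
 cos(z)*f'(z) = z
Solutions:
 f(z) = C1 + Integral(z/cos(z), z)


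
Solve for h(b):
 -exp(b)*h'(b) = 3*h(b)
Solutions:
 h(b) = C1*exp(3*exp(-b))


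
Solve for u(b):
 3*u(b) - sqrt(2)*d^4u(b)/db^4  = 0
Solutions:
 u(b) = C1*exp(-2^(7/8)*3^(1/4)*b/2) + C2*exp(2^(7/8)*3^(1/4)*b/2) + C3*sin(2^(7/8)*3^(1/4)*b/2) + C4*cos(2^(7/8)*3^(1/4)*b/2)


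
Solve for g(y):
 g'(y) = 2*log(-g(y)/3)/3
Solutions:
 -3*Integral(1/(log(-_y) - log(3)), (_y, g(y)))/2 = C1 - y


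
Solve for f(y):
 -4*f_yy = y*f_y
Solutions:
 f(y) = C1 + C2*erf(sqrt(2)*y/4)


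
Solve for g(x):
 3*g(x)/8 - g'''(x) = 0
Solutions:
 g(x) = C3*exp(3^(1/3)*x/2) + (C1*sin(3^(5/6)*x/4) + C2*cos(3^(5/6)*x/4))*exp(-3^(1/3)*x/4)


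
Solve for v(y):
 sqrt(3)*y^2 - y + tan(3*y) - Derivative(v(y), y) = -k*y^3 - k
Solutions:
 v(y) = C1 + k*y^4/4 + k*y + sqrt(3)*y^3/3 - y^2/2 - log(cos(3*y))/3


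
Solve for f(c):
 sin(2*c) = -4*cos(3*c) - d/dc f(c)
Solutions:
 f(c) = C1 - 4*sin(3*c)/3 + cos(2*c)/2


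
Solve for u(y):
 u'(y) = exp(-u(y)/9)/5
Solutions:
 u(y) = 9*log(C1 + y/45)


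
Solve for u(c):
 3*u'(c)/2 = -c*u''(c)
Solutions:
 u(c) = C1 + C2/sqrt(c)


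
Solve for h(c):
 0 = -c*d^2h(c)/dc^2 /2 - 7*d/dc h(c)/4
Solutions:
 h(c) = C1 + C2/c^(5/2)


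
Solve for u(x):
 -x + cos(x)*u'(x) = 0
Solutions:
 u(x) = C1 + Integral(x/cos(x), x)


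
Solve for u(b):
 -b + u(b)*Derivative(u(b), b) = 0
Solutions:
 u(b) = -sqrt(C1 + b^2)
 u(b) = sqrt(C1 + b^2)


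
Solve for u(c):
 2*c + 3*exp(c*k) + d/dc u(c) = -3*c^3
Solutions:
 u(c) = C1 - 3*c^4/4 - c^2 - 3*exp(c*k)/k


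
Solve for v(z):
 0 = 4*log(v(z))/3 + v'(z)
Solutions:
 li(v(z)) = C1 - 4*z/3


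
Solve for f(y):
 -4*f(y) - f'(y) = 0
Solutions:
 f(y) = C1*exp(-4*y)


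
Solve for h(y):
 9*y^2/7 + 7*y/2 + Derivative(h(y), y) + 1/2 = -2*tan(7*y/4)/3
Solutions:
 h(y) = C1 - 3*y^3/7 - 7*y^2/4 - y/2 + 8*log(cos(7*y/4))/21


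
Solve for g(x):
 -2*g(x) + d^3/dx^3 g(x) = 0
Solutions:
 g(x) = C3*exp(2^(1/3)*x) + (C1*sin(2^(1/3)*sqrt(3)*x/2) + C2*cos(2^(1/3)*sqrt(3)*x/2))*exp(-2^(1/3)*x/2)


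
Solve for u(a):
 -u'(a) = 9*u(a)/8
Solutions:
 u(a) = C1*exp(-9*a/8)


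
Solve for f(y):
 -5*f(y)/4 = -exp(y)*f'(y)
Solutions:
 f(y) = C1*exp(-5*exp(-y)/4)


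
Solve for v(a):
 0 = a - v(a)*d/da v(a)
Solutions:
 v(a) = -sqrt(C1 + a^2)
 v(a) = sqrt(C1 + a^2)


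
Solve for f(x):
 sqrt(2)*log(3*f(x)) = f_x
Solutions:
 -sqrt(2)*Integral(1/(log(_y) + log(3)), (_y, f(x)))/2 = C1 - x


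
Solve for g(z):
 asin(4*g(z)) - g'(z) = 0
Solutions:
 Integral(1/asin(4*_y), (_y, g(z))) = C1 + z


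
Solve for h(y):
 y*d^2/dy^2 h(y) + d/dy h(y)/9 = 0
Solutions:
 h(y) = C1 + C2*y^(8/9)


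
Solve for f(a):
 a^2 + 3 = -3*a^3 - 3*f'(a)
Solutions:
 f(a) = C1 - a^4/4 - a^3/9 - a


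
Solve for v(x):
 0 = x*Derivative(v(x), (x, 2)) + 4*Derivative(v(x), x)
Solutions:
 v(x) = C1 + C2/x^3


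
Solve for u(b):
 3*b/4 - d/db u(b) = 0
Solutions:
 u(b) = C1 + 3*b^2/8


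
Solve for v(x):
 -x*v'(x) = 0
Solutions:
 v(x) = C1


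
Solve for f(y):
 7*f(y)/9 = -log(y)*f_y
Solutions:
 f(y) = C1*exp(-7*li(y)/9)


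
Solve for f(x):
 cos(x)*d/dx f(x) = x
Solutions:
 f(x) = C1 + Integral(x/cos(x), x)


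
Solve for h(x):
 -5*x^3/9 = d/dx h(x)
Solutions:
 h(x) = C1 - 5*x^4/36


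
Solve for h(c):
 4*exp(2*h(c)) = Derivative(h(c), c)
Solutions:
 h(c) = log(-sqrt(-1/(C1 + 4*c))) - log(2)/2
 h(c) = log(-1/(C1 + 4*c))/2 - log(2)/2


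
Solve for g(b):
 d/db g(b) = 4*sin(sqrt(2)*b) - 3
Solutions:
 g(b) = C1 - 3*b - 2*sqrt(2)*cos(sqrt(2)*b)


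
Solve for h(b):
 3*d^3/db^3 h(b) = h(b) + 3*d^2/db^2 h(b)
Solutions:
 h(b) = C1*exp(b*(-2^(2/3)*(3*sqrt(13) + 11)^(1/3) - 2*2^(1/3)/(3*sqrt(13) + 11)^(1/3) + 4)/12)*sin(2^(1/3)*sqrt(3)*b*(-2^(1/3)*(3*sqrt(13) + 11)^(1/3) + 2/(3*sqrt(13) + 11)^(1/3))/12) + C2*exp(b*(-2^(2/3)*(3*sqrt(13) + 11)^(1/3) - 2*2^(1/3)/(3*sqrt(13) + 11)^(1/3) + 4)/12)*cos(2^(1/3)*sqrt(3)*b*(-2^(1/3)*(3*sqrt(13) + 11)^(1/3) + 2/(3*sqrt(13) + 11)^(1/3))/12) + C3*exp(b*(2*2^(1/3)/(3*sqrt(13) + 11)^(1/3) + 2 + 2^(2/3)*(3*sqrt(13) + 11)^(1/3))/6)


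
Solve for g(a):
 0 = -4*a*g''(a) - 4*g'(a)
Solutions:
 g(a) = C1 + C2*log(a)


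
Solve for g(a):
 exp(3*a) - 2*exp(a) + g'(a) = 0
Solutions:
 g(a) = C1 - exp(3*a)/3 + 2*exp(a)


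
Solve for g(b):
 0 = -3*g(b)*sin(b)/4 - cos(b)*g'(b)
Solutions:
 g(b) = C1*cos(b)^(3/4)


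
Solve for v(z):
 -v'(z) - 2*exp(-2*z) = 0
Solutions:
 v(z) = C1 + exp(-2*z)


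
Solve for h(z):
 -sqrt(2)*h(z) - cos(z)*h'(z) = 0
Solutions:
 h(z) = C1*(sin(z) - 1)^(sqrt(2)/2)/(sin(z) + 1)^(sqrt(2)/2)


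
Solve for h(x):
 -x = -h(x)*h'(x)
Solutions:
 h(x) = -sqrt(C1 + x^2)
 h(x) = sqrt(C1 + x^2)


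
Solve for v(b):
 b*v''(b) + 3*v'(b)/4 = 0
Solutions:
 v(b) = C1 + C2*b^(1/4)


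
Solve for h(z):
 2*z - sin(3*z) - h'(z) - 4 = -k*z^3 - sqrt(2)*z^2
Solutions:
 h(z) = C1 + k*z^4/4 + sqrt(2)*z^3/3 + z^2 - 4*z + cos(3*z)/3


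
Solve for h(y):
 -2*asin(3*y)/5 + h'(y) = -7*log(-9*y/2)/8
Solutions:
 h(y) = C1 - 7*y*log(-y)/8 + 2*y*asin(3*y)/5 - 7*y*log(3)/4 + 7*y*log(2)/8 + 7*y/8 + 2*sqrt(1 - 9*y^2)/15


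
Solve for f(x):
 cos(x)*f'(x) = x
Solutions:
 f(x) = C1 + Integral(x/cos(x), x)


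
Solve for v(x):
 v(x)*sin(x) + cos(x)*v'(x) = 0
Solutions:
 v(x) = C1*cos(x)


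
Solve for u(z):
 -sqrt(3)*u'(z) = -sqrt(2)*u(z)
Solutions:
 u(z) = C1*exp(sqrt(6)*z/3)


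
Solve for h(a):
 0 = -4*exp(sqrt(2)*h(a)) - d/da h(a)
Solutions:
 h(a) = sqrt(2)*(2*log(1/(C1 + 4*a)) - log(2))/4


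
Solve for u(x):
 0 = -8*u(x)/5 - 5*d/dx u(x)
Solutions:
 u(x) = C1*exp(-8*x/25)


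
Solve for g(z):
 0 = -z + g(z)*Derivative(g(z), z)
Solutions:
 g(z) = -sqrt(C1 + z^2)
 g(z) = sqrt(C1 + z^2)


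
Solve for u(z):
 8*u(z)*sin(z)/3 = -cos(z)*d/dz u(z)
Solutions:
 u(z) = C1*cos(z)^(8/3)


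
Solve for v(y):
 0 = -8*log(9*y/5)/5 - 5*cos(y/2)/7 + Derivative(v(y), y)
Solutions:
 v(y) = C1 + 8*y*log(y)/5 - 8*y*log(5)/5 - 8*y/5 + 16*y*log(3)/5 + 10*sin(y/2)/7


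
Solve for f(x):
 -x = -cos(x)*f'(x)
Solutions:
 f(x) = C1 + Integral(x/cos(x), x)


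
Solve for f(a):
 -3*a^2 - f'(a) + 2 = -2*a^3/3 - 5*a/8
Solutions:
 f(a) = C1 + a^4/6 - a^3 + 5*a^2/16 + 2*a


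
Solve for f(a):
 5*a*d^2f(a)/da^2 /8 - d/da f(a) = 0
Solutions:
 f(a) = C1 + C2*a^(13/5)


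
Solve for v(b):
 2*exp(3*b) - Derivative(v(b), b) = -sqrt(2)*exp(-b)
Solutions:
 v(b) = C1 + 2*exp(3*b)/3 - sqrt(2)*exp(-b)


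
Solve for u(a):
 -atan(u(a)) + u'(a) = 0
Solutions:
 Integral(1/atan(_y), (_y, u(a))) = C1 + a


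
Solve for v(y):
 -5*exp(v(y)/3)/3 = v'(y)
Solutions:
 v(y) = 3*log(1/(C1 + 5*y)) + 6*log(3)


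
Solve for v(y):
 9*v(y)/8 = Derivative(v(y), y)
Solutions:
 v(y) = C1*exp(9*y/8)


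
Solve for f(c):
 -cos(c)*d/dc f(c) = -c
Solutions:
 f(c) = C1 + Integral(c/cos(c), c)


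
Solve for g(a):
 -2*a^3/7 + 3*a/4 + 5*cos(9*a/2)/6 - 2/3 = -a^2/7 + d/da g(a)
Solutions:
 g(a) = C1 - a^4/14 + a^3/21 + 3*a^2/8 - 2*a/3 + 5*sin(9*a/2)/27


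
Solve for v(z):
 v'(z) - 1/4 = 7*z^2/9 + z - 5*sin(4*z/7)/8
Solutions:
 v(z) = C1 + 7*z^3/27 + z^2/2 + z/4 + 35*cos(4*z/7)/32


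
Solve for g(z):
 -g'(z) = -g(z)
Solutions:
 g(z) = C1*exp(z)


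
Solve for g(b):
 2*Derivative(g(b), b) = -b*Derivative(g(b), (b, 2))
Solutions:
 g(b) = C1 + C2/b


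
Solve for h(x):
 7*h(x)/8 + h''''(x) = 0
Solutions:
 h(x) = (C1*sin(2^(3/4)*7^(1/4)*x/4) + C2*cos(2^(3/4)*7^(1/4)*x/4))*exp(-2^(3/4)*7^(1/4)*x/4) + (C3*sin(2^(3/4)*7^(1/4)*x/4) + C4*cos(2^(3/4)*7^(1/4)*x/4))*exp(2^(3/4)*7^(1/4)*x/4)


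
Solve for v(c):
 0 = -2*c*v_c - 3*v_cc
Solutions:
 v(c) = C1 + C2*erf(sqrt(3)*c/3)


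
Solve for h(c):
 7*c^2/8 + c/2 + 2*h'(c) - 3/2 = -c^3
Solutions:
 h(c) = C1 - c^4/8 - 7*c^3/48 - c^2/8 + 3*c/4


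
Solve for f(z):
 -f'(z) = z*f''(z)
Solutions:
 f(z) = C1 + C2*log(z)


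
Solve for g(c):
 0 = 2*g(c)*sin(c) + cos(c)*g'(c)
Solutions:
 g(c) = C1*cos(c)^2


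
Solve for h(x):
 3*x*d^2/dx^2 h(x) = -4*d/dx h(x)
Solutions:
 h(x) = C1 + C2/x^(1/3)


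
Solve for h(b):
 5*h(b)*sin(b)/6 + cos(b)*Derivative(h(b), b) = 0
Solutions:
 h(b) = C1*cos(b)^(5/6)
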